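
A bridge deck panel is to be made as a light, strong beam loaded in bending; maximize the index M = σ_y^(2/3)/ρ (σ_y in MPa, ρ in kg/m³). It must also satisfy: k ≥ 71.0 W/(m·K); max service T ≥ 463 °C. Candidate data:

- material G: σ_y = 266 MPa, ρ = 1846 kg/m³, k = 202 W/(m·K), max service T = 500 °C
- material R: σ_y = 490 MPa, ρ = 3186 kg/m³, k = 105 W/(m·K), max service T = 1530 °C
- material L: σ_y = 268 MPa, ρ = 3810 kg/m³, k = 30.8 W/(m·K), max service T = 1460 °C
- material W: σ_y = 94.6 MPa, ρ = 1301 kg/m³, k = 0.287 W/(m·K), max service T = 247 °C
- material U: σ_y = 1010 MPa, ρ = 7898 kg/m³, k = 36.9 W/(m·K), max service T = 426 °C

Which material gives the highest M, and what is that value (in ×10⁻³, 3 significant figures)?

Screen on constraints: k ≥ 71.0 W/(m·K); max service T ≥ 463 °C. Survivors: material G, material R.
Evaluate M for each candidate:
  material G: M = 22.4×10⁻³
  material R: M = 19.5×10⁻³
Material G has the largest M.

material G, M = 22.4×10⁻³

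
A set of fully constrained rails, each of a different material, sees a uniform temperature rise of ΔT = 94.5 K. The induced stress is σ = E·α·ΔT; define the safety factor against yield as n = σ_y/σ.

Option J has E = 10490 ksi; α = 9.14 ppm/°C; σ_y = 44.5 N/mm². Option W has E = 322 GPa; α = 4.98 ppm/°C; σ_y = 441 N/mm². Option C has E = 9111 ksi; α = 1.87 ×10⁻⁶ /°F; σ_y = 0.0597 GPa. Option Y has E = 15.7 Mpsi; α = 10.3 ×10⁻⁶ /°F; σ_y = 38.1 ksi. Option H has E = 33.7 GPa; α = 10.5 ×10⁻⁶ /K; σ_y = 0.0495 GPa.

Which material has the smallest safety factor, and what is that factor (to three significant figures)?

Per material, after unit conversion:
  option J: E = 72.33, α = 9.14, σ_y = 44.50 → σ = 62.5 MPa, n = 0.712
  option W: E = 322.0, α = 4.98, σ_y = 441.0 → σ = 152 MPa, n = 2.91
  option C: E = 62.82, α = 3.37, σ_y = 59.70 → σ = 20.0 MPa, n = 2.99
  option Y: E = 108.2, α = 18.5, σ_y = 262.7 → σ = 190 MPa, n = 1.39
  option H: E = 33.70, α = 10.5, σ_y = 49.50 → σ = 33.4 MPa, n = 1.48
The minimum is option J at n = 0.712.

option J, n = 0.712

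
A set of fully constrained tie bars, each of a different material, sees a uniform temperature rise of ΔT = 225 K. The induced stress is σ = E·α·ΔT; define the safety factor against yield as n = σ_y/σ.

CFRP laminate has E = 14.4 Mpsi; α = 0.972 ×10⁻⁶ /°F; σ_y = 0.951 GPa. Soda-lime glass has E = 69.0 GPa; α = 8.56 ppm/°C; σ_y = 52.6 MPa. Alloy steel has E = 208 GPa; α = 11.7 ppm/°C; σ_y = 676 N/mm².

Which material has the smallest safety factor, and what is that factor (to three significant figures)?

soda-lime glass, n = 0.396

Per material, after unit conversion:
  CFRP laminate: E = 99.28, α = 1.75, σ_y = 951.0 → σ = 39.1 MPa, n = 24.3
  soda-lime glass: E = 69.00, α = 8.56, σ_y = 52.60 → σ = 133 MPa, n = 0.396
  alloy steel: E = 208.0, α = 11.7, σ_y = 676.0 → σ = 548 MPa, n = 1.23
Soda-lime glass has the lowest safety factor, n = 0.396.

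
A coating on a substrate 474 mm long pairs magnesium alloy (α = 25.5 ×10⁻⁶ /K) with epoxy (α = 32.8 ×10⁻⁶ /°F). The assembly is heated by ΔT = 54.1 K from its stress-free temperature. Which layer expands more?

epoxy: α = 32.8×10⁻⁶/°F × 9/5 = 59.0×10⁻⁶/K.
α(magnesium alloy) = 25.5×10⁻⁶/K vs α(epoxy) = 59.0×10⁻⁶/K.
Higher α expands more for the same ΔT: epoxy.

epoxy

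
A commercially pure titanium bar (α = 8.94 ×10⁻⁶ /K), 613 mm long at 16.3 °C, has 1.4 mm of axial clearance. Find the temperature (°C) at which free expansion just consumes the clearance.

α·L₀·ΔT = 1.4 mm ⇒ ΔT = 1.4 / (8.94×10⁻⁶ × 613.0) = 255.5 K.
T = 16.3 + 255.5 = 271.8 °C.

272 °C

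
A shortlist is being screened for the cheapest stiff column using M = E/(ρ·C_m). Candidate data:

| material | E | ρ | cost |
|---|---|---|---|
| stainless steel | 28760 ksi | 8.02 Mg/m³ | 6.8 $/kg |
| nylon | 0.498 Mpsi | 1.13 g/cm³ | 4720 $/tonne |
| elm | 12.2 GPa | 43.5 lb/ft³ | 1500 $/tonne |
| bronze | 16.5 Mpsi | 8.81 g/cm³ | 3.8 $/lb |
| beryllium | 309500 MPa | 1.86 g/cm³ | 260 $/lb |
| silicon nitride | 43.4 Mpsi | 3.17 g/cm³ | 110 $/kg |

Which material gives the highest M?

Putting every candidate on a common basis:
  stainless steel: E = 198.3 GPa, ρ = 8020 kg/m³, cost = 6.800 $/kg
  nylon: E = 3.434 GPa, ρ = 1130 kg/m³, cost = 4.720 $/kg
  elm: E = 12.20 GPa, ρ = 696.8 kg/m³, cost = 1.500 $/kg
  bronze: E = 113.8 GPa, ρ = 8810 kg/m³, cost = 8.377 $/kg
  beryllium: E = 309.5 GPa, ρ = 1860 kg/m³, cost = 573.2 $/kg
  silicon nitride: E = 299.2 GPa, ρ = 3170 kg/m³, cost = 110.0 $/kg
  elm: M = 11.7 MN·m per $
  stainless steel: M = 3.64 MN·m per $
  bronze: M = 1.54 MN·m per $
  silicon nitride: M = 0.858 MN·m per $
  nylon: M = 0.644 MN·m per $
  beryllium: M = 0.290 MN·m per $
Highest index: elm.

elm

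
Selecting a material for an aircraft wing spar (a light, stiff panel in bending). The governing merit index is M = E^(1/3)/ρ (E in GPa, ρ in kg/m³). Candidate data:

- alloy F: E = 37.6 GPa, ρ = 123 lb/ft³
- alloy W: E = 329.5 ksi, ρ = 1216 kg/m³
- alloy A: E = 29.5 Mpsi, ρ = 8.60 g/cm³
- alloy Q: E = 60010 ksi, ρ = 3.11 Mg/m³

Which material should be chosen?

Putting every candidate on a common basis:
  alloy F: E = 37.60 GPa, ρ = 1970 kg/m³
  alloy W: E = 2.272 GPa, ρ = 1216 kg/m³
  alloy A: E = 203.4 GPa, ρ = 8600 kg/m³
  alloy Q: E = 413.8 GPa, ρ = 3110 kg/m³
  alloy Q: M = 2.40×10⁻³
  alloy F: M = 1.70×10⁻³
  alloy W: M = 1.08×10⁻³
  alloy A: M = 0.684×10⁻³
Alloy Q has the largest M.

alloy Q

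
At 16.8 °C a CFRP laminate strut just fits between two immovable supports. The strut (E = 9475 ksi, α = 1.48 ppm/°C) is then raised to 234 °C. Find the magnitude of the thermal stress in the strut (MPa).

E = 9475 ksi = 65.33 GPa.
ΔT = 217.2 K. Constrained thermal stress σ = E·α·ΔT = 65.33×10³ MPa × 1.48×10⁻⁶ × 217.2 = 21.0 MPa (compressive).

21.0 MPa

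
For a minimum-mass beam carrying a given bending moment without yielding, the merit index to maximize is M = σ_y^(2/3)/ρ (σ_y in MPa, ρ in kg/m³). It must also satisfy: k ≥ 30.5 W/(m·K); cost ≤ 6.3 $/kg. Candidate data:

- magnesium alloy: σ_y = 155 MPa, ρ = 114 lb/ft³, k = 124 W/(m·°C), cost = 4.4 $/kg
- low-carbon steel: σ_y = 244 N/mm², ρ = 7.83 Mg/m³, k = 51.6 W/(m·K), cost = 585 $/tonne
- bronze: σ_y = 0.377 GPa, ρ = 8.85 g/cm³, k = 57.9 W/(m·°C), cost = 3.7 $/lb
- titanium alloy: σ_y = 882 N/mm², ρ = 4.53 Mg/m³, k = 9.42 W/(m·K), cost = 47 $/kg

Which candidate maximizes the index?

magnesium alloy

Screen on constraints: k ≥ 30.5 W/(m·K); cost ≤ 6.3 $/kg. Survivors: magnesium alloy, low-carbon steel.
Normalizing units and computing the index:
  magnesium alloy: σ_y = 155.0 MPa, ρ = 1826 kg/m³
  low-carbon steel: σ_y = 244.0 MPa, ρ = 7830 kg/m³
  magnesium alloy: M = 15.8×10⁻³
  low-carbon steel: M = 4.99×10⁻³
The maximum is for magnesium alloy.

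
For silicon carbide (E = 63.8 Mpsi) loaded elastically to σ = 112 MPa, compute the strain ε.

E = 63.8 Mpsi = 439.9 GPa = 439900 MPa.
ε = σ/E = 112 / 439900 = 2.55×10⁻⁴.

2.55×10⁻⁴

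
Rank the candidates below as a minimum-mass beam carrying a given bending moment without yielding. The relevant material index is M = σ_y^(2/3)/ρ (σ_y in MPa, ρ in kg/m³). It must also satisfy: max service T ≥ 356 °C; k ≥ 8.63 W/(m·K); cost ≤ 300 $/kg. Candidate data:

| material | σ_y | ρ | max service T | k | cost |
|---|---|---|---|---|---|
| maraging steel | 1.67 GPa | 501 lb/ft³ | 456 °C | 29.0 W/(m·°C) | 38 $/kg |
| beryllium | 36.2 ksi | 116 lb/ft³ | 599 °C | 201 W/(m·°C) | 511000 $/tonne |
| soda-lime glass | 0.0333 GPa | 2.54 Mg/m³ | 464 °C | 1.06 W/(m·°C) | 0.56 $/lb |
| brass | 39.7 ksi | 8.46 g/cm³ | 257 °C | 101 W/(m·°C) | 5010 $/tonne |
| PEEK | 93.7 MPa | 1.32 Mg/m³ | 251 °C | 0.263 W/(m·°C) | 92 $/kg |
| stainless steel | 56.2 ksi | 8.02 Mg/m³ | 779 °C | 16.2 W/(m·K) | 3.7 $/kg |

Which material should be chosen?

maraging steel

Screen on constraints: max service T ≥ 356 °C; k ≥ 8.63 W/(m·K); cost ≤ 300 $/kg. Survivors: maraging steel, stainless steel.
Putting every candidate on a common basis:
  maraging steel: σ_y = 1670 MPa, ρ = 8025 kg/m³
  stainless steel: σ_y = 387.5 MPa, ρ = 8020 kg/m³
  maraging steel: M = 17.5×10⁻³
  stainless steel: M = 6.63×10⁻³
The maximum is for maraging steel.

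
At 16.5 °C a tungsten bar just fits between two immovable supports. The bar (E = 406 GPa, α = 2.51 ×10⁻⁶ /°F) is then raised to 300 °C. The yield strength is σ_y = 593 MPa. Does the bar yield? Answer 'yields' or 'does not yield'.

α = 2.51×10⁻⁶/°F × 9/5 = 4.52×10⁻⁶/K.
ΔT = 283.5 K. Constrained thermal stress σ = E·α·ΔT = 406.0×10³ MPa × 4.52×10⁻⁶ × 283.5 = 520 MPa (compressive).
Compare to σ_y = 593 MPa: σ < σ_y, so it does not yield.

does not yield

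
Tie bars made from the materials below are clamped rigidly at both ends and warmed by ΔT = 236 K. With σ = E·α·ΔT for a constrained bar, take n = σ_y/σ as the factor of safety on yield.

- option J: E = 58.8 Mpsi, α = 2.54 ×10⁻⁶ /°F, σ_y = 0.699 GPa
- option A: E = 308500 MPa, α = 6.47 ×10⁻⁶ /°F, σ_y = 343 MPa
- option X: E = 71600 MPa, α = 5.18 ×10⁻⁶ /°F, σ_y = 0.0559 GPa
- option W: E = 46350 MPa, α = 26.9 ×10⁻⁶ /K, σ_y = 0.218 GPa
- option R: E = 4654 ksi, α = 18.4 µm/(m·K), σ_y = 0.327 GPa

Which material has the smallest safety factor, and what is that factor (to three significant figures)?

Per material, after unit conversion:
  option J: E = 405.4, α = 4.57, σ_y = 699.0 → σ = 437 MPa, n = 1.60
  option A: E = 308.5, α = 11.6, σ_y = 343.0 → σ = 848 MPa, n = 0.405
  option X: E = 71.60, α = 9.32, σ_y = 55.90 → σ = 158 MPa, n = 0.355
  option W: E = 46.35, α = 26.9, σ_y = 218.0 → σ = 294 MPa, n = 0.741
  option R: E = 32.09, α = 18.4, σ_y = 327.0 → σ = 139 MPa, n = 2.35
Option X has the lowest safety factor, n = 0.355.

option X, n = 0.355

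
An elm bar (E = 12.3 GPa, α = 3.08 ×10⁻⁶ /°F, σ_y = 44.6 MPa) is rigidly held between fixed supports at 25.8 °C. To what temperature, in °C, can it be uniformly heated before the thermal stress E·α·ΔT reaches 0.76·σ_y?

α = 3.08×10⁻⁶/°F × 9/5 = 5.54×10⁻⁶/K.
E·α·ΔT = 33.90 MPa ⇒ ΔT = 33.90 / (12.30×10³ × 5.54×10⁻⁶) = 497.1 K.
T = 25.8 + 497.1 = 522.9 °C.

523 °C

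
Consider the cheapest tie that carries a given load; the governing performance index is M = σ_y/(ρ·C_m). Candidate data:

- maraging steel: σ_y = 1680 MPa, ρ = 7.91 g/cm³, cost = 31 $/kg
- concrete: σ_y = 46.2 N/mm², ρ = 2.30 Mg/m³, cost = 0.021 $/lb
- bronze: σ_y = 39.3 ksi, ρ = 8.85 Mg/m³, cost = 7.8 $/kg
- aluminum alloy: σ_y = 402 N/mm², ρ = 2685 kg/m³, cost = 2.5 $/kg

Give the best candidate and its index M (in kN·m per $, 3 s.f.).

concrete, M = 434 kN·m per $

In SI units:
  maraging steel: σ_y = 1680 MPa, ρ = 7910 kg/m³, cost = 31.00 $/kg
  concrete: σ_y = 46.20 MPa, ρ = 2300 kg/m³, cost = 0.04630 $/kg
  bronze: σ_y = 271.0 MPa, ρ = 8850 kg/m³, cost = 7.800 $/kg
  aluminum alloy: σ_y = 402.0 MPa, ρ = 2685 kg/m³, cost = 2.500 $/kg
  concrete: M = 434 kN·m per $
  aluminum alloy: M = 59.9 kN·m per $
  maraging steel: M = 6.85 kN·m per $
  bronze: M = 3.93 kN·m per $
Concrete has the largest M.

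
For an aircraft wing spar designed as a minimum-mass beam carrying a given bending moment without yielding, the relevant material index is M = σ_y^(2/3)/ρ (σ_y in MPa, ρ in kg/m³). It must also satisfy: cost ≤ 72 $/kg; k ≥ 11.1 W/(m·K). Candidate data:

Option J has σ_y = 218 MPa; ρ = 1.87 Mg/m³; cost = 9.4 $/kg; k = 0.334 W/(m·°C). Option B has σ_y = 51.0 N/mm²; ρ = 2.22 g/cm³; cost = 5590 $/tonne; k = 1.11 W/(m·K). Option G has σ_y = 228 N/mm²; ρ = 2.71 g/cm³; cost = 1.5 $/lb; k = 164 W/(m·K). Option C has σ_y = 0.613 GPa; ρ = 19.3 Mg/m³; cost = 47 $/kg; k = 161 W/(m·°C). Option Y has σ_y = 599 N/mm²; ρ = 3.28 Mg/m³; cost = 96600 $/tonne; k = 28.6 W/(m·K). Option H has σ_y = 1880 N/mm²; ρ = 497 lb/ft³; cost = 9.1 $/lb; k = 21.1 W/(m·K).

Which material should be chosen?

option H

Screen on constraints: cost ≤ 72 $/kg; k ≥ 11.1 W/(m·K). Survivors: option G, option C, option H.
After converting to SI:
  option G: σ_y = 228.0 MPa, ρ = 2710 kg/m³
  option C: σ_y = 613.0 MPa, ρ = 19300 kg/m³
  option H: σ_y = 1880 MPa, ρ = 7961 kg/m³
  option H: M = 19.1×10⁻³
  option G: M = 13.8×10⁻³
  option C: M = 3.74×10⁻³
Option H ranks first.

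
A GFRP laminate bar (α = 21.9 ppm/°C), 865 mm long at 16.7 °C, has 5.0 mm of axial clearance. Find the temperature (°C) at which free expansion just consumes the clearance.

α·L₀·ΔT = 5.0 mm ⇒ ΔT = 5.0 / (21.9×10⁻⁶ × 865.0) = 263.9 K.
T = 16.7 + 263.9 = 280.6 °C.

281 °C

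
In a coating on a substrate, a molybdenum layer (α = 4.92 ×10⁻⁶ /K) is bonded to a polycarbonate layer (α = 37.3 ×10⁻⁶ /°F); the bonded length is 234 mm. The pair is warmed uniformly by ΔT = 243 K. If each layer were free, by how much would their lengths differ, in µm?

3540 µm

polycarbonate: α = 37.3×10⁻⁶/°F × 9/5 = 67.1×10⁻⁶/K.
Δα = |4.92 − 67.1|×10⁻⁶/K = 62.2×10⁻⁶/K.
ΔL_mismatch = Δα·L·ΔT = 62.2×10⁻⁶ × 234.0 mm × 243.0 K = 3540 µm.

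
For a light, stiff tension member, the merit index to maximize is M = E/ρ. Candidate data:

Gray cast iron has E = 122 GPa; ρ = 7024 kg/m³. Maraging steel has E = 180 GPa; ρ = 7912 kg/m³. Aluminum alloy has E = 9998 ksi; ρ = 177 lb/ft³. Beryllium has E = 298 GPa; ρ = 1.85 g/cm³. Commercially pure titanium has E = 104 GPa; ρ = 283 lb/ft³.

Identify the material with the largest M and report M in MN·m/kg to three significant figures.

After converting to SI:
  gray cast iron: E = 122.0 GPa, ρ = 7024 kg/m³
  maraging steel: E = 180.0 GPa, ρ = 7912 kg/m³
  aluminum alloy: E = 68.93 GPa, ρ = 2835 kg/m³
  beryllium: E = 298.0 GPa, ρ = 1850 kg/m³
  commercially pure titanium: E = 104.0 GPa, ρ = 4533 kg/m³
  beryllium: M = 161 MN·m/kg
  aluminum alloy: M = 24.3 MN·m/kg
  commercially pure titanium: M = 22.9 MN·m/kg
  maraging steel: M = 22.8 MN·m/kg
  gray cast iron: M = 17.4 MN·m/kg
Beryllium ranks first.

beryllium, M = 161 MN·m/kg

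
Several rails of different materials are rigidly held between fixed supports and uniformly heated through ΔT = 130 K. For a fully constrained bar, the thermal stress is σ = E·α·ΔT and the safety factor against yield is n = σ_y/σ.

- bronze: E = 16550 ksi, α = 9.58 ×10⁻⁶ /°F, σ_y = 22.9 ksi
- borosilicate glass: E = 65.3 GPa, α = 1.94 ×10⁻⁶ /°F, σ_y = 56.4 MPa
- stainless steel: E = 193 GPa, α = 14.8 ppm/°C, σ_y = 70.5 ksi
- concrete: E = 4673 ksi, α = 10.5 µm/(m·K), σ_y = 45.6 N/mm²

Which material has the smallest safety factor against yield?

bronze

Converting E to GPa, α to ×10⁻⁶/K, σ_y to MPa, then σ and n for each:
  bronze: E = 114.1, α = 17.2, σ_y = 157.9 → σ = 256 MPa, n = 0.617
  borosilicate glass: E = 65.30, α = 3.49, σ_y = 56.40 → σ = 29.6 MPa, n = 1.90
  stainless steel: E = 193.0, α = 14.8, σ_y = 486.1 → σ = 371 MPa, n = 1.31
  concrete: E = 32.22, α = 10.5, σ_y = 45.60 → σ = 44.0 MPa, n = 1.04
The minimum is bronze at n = 0.617.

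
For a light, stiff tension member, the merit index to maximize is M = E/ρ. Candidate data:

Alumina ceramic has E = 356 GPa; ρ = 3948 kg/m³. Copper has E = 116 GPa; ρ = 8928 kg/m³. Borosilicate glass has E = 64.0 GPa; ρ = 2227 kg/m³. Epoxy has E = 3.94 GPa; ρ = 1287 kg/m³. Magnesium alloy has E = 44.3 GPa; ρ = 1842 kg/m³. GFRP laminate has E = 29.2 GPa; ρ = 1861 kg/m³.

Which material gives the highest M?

alumina ceramic

Per-candidate index values:
  alumina ceramic: M = 90.2 MN·m/kg
  borosilicate glass: M = 28.7 MN·m/kg
  magnesium alloy: M = 24.0 MN·m/kg
  GFRP laminate: M = 15.7 MN·m/kg
  copper: M = 13.0 MN·m/kg
  epoxy: M = 3.06 MN·m/kg
The maximum is for alumina ceramic.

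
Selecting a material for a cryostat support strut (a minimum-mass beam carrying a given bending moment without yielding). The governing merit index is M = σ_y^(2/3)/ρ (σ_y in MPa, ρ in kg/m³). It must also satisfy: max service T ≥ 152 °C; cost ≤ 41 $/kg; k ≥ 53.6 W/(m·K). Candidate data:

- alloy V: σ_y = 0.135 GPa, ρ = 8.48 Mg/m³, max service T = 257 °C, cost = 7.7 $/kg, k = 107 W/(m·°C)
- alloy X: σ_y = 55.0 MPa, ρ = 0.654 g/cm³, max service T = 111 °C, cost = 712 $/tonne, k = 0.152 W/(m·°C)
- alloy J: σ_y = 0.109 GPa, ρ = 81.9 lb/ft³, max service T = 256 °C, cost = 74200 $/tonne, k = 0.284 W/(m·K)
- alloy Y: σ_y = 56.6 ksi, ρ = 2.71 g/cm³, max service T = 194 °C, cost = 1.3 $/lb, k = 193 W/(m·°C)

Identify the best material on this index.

Screen on constraints: max service T ≥ 152 °C; cost ≤ 41 $/kg; k ≥ 53.6 W/(m·K). Survivors: alloy V, alloy Y.
After converting to SI:
  alloy V: σ_y = 135.0 MPa, ρ = 8480 kg/m³
  alloy Y: σ_y = 390.2 MPa, ρ = 2710 kg/m³
  alloy Y: M = 19.7×10⁻³
  alloy V: M = 3.10×10⁻³
Alloy Y has the largest M.

alloy Y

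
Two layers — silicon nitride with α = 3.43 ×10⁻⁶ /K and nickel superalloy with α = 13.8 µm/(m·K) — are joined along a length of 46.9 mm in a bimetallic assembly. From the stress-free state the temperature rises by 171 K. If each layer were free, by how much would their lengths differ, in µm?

83.2 µm

Δα = |3.43 − 13.8|×10⁻⁶/K = 10.4×10⁻⁶/K.
ΔL_mismatch = Δα·L·ΔT = 10.4×10⁻⁶ × 46.9 mm × 171.0 K = 83.2 µm.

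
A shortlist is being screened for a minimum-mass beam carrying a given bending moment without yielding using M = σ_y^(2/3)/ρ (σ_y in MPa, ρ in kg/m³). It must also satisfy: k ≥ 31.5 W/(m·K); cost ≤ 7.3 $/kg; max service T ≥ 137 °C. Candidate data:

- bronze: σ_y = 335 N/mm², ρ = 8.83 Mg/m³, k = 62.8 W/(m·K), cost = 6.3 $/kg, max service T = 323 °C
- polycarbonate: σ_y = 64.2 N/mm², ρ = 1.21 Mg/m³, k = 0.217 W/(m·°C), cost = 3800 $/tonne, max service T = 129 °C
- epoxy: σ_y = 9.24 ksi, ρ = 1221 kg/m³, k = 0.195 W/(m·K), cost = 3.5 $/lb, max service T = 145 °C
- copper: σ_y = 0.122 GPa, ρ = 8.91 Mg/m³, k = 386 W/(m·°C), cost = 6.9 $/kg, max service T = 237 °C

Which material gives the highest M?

Screen on constraints: k ≥ 31.5 W/(m·K); cost ≤ 7.3 $/kg; max service T ≥ 137 °C. Survivors: bronze, copper.
Normalizing units and computing the index:
  bronze: σ_y = 335.0 MPa, ρ = 8830 kg/m³
  copper: σ_y = 122.0 MPa, ρ = 8910 kg/m³
  bronze: M = 5.46×10⁻³
  copper: M = 2.76×10⁻³
Bronze ranks first.

bronze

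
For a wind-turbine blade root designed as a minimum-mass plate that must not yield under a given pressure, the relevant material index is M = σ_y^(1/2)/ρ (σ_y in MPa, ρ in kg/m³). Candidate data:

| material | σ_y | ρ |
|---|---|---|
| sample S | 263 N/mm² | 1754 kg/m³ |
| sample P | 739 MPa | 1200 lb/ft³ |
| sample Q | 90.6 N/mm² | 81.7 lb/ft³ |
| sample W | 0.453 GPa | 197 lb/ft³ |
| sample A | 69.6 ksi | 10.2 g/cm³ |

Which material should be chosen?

Normalizing units and computing the index:
  sample S: σ_y = 263.0 MPa, ρ = 1754 kg/m³
  sample P: σ_y = 739.0 MPa, ρ = 19220 kg/m³
  sample Q: σ_y = 90.60 MPa, ρ = 1309 kg/m³
  sample W: σ_y = 453.0 MPa, ρ = 3156 kg/m³
  sample A: σ_y = 479.9 MPa, ρ = 10200 kg/m³
  sample S: M = 9.25×10⁻³
  sample Q: M = 7.27×10⁻³
  sample W: M = 6.74×10⁻³
  sample A: M = 2.15×10⁻³
  sample P: M = 1.41×10⁻³
Sample S has the largest M.

sample S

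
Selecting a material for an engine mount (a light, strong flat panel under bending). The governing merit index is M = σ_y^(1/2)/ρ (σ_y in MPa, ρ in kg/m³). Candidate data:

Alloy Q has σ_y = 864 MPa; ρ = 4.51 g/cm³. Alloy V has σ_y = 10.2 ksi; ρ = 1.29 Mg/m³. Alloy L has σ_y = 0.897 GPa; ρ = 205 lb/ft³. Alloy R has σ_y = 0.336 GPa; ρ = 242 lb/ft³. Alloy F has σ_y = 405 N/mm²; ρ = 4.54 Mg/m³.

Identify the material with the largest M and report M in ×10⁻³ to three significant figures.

Convert each candidate to consistent units, then evaluate M:
  alloy Q: σ_y = 864.0 MPa, ρ = 4510 kg/m³
  alloy V: σ_y = 70.33 MPa, ρ = 1290 kg/m³
  alloy L: σ_y = 897.0 MPa, ρ = 3284 kg/m³
  alloy R: σ_y = 336.0 MPa, ρ = 3876 kg/m³
  alloy F: σ_y = 405.0 MPa, ρ = 4540 kg/m³
  alloy L: M = 9.12×10⁻³
  alloy Q: M = 6.52×10⁻³
  alloy V: M = 6.50×10⁻³
  alloy R: M = 4.73×10⁻³
  alloy F: M = 4.43×10⁻³
Alloy L ranks first.

alloy L, M = 9.12×10⁻³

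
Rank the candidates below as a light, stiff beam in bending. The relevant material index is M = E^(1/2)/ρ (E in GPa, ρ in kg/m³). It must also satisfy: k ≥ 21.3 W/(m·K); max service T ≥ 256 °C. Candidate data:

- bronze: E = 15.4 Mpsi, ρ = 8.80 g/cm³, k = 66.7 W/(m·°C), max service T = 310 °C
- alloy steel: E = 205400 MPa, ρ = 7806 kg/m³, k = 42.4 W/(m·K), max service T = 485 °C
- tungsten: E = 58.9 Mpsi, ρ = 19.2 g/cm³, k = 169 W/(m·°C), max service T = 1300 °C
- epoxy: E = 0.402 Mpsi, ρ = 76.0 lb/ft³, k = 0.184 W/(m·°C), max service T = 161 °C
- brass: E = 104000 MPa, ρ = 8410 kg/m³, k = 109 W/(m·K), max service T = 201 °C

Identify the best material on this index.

alloy steel

Screen on constraints: k ≥ 21.3 W/(m·K); max service T ≥ 256 °C. Survivors: bronze, alloy steel, tungsten.
Normalizing units and computing the index:
  bronze: E = 106.2 GPa, ρ = 8800 kg/m³
  alloy steel: E = 205.4 GPa, ρ = 7806 kg/m³
  tungsten: E = 406.1 GPa, ρ = 19200 kg/m³
  alloy steel: M = 1.84×10⁻³
  bronze: M = 1.17×10⁻³
  tungsten: M = 1.05×10⁻³
Highest index: alloy steel.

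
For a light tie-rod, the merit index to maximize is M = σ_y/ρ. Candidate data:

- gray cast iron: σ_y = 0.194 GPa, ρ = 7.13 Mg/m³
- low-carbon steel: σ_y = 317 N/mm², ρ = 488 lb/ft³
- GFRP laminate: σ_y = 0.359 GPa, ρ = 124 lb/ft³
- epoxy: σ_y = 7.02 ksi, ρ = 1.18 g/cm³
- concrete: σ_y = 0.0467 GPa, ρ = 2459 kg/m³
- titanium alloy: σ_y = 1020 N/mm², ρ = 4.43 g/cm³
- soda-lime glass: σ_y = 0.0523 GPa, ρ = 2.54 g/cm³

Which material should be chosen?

Convert each candidate to consistent units, then evaluate M:
  gray cast iron: σ_y = 194.0 MPa, ρ = 7130 kg/m³
  low-carbon steel: σ_y = 317.0 MPa, ρ = 7817 kg/m³
  GFRP laminate: σ_y = 359.0 MPa, ρ = 1986 kg/m³
  epoxy: σ_y = 48.40 MPa, ρ = 1180 kg/m³
  concrete: σ_y = 46.70 MPa, ρ = 2459 kg/m³
  titanium alloy: σ_y = 1020 MPa, ρ = 4430 kg/m³
  soda-lime glass: σ_y = 52.30 MPa, ρ = 2540 kg/m³
  titanium alloy: M = 230 kN·m/kg
  GFRP laminate: M = 181 kN·m/kg
  epoxy: M = 41.0 kN·m/kg
  low-carbon steel: M = 40.6 kN·m/kg
  gray cast iron: M = 27.2 kN·m/kg
  soda-lime glass: M = 20.6 kN·m/kg
  concrete: M = 19.0 kN·m/kg
Highest index: titanium alloy.

titanium alloy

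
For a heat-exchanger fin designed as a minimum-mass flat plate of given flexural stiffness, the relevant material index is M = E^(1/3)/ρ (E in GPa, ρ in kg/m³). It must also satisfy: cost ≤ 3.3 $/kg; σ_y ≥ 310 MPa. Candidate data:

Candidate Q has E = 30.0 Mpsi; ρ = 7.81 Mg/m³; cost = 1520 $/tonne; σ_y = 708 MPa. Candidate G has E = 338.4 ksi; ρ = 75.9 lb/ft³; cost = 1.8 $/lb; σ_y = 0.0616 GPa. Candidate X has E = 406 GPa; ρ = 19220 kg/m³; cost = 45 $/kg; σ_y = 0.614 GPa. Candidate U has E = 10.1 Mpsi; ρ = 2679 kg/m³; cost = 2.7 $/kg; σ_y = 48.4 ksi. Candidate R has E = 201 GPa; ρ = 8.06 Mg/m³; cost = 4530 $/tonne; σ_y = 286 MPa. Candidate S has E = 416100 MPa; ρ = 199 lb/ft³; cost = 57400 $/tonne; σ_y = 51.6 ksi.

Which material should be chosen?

Screen on constraints: cost ≤ 3.3 $/kg; σ_y ≥ 310 MPa. Survivors: candidate Q, candidate U.
Normalizing units and computing the index:
  candidate Q: E = 206.8 GPa, ρ = 7810 kg/m³
  candidate U: E = 69.64 GPa, ρ = 2679 kg/m³
  candidate U: M = 1.54×10⁻³
  candidate Q: M = 0.757×10⁻³
The maximum is for candidate U.

candidate U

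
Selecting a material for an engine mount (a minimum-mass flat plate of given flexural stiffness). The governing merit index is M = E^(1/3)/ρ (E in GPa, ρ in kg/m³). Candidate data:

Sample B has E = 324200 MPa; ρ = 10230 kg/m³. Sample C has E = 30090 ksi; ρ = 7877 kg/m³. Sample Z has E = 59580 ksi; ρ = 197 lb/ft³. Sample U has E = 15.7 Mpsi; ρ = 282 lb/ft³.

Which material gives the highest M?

sample Z

Normalizing units and computing the index:
  sample B: E = 324.2 GPa, ρ = 10230 kg/m³
  sample C: E = 207.5 GPa, ρ = 7877 kg/m³
  sample Z: E = 410.8 GPa, ρ = 3156 kg/m³
  sample U: E = 108.2 GPa, ρ = 4517 kg/m³
  sample Z: M = 2.36×10⁻³
  sample U: M = 1.06×10⁻³
  sample C: M = 0.752×10⁻³
  sample B: M = 0.672×10⁻³
Sample Z ranks first.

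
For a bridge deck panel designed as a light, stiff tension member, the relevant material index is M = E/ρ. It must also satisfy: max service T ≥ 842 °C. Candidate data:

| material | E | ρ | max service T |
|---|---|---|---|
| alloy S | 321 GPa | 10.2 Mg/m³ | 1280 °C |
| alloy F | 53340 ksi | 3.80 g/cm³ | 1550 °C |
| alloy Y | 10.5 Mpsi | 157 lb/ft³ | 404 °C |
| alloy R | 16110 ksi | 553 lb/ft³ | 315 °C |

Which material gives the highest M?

Screen on constraints: max service T ≥ 842 °C. Survivors: alloy S, alloy F.
Putting every candidate on a common basis:
  alloy S: E = 321.0 GPa, ρ = 10200 kg/m³
  alloy F: E = 367.8 GPa, ρ = 3800 kg/m³
  alloy F: M = 96.8 MN·m/kg
  alloy S: M = 31.5 MN·m/kg
Alloy F ranks first.

alloy F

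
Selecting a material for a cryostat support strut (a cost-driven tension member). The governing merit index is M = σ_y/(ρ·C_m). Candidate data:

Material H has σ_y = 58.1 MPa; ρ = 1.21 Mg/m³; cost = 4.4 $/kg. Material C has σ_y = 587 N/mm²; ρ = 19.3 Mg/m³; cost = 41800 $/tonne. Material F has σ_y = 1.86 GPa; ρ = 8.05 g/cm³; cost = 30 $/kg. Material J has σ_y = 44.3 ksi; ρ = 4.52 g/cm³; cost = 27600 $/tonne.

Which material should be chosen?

Putting every candidate on a common basis:
  material H: σ_y = 58.10 MPa, ρ = 1210 kg/m³, cost = 4.400 $/kg
  material C: σ_y = 587.0 MPa, ρ = 19300 kg/m³, cost = 41.80 $/kg
  material F: σ_y = 1860 MPa, ρ = 8050 kg/m³, cost = 30.00 $/kg
  material J: σ_y = 305.4 MPa, ρ = 4520 kg/m³, cost = 27.60 $/kg
  material H: M = 10.9 kN·m per $
  material F: M = 7.70 kN·m per $
  material J: M = 2.45 kN·m per $
  material C: M = 0.728 kN·m per $
Material H has the largest M.

material H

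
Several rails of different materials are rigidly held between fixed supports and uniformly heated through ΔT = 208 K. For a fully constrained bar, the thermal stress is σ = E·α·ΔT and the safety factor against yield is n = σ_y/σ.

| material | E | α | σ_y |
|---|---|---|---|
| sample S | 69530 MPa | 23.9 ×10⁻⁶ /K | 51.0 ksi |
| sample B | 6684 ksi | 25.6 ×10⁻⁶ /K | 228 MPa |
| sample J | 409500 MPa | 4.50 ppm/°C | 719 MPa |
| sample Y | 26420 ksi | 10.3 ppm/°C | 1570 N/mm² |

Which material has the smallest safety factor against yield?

sample B

Converting E to GPa, α to ×10⁻⁶/K, σ_y to MPa, then σ and n for each:
  sample S: E = 69.53, α = 23.9, σ_y = 351.6 → σ = 346 MPa, n = 1.02
  sample B: E = 46.08, α = 25.6, σ_y = 228.0 → σ = 245 MPa, n = 0.929
  sample J: E = 409.5, α = 4.50, σ_y = 719.0 → σ = 383 MPa, n = 1.88
  sample Y: E = 182.2, α = 10.3, σ_y = 1570 → σ = 390 MPa, n = 4.02
The minimum is sample B at n = 0.929.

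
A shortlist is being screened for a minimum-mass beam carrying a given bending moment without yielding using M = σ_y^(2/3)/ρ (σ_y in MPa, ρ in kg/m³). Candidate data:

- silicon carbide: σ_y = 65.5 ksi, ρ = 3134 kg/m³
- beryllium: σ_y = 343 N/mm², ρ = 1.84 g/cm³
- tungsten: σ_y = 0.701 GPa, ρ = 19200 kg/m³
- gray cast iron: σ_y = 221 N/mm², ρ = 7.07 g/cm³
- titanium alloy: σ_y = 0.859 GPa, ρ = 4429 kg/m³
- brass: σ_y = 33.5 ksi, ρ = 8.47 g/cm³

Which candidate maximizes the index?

Putting every candidate on a common basis:
  silicon carbide: σ_y = 451.6 MPa, ρ = 3134 kg/m³
  beryllium: σ_y = 343.0 MPa, ρ = 1840 kg/m³
  tungsten: σ_y = 701.0 MPa, ρ = 19200 kg/m³
  gray cast iron: σ_y = 221.0 MPa, ρ = 7070 kg/m³
  titanium alloy: σ_y = 859.0 MPa, ρ = 4429 kg/m³
  brass: σ_y = 231.0 MPa, ρ = 8470 kg/m³
  beryllium: M = 26.6×10⁻³
  titanium alloy: M = 20.4×10⁻³
  silicon carbide: M = 18.8×10⁻³
  gray cast iron: M = 5.17×10⁻³
  brass: M = 4.44×10⁻³
  tungsten: M = 4.11×10⁻³
Beryllium ranks first.

beryllium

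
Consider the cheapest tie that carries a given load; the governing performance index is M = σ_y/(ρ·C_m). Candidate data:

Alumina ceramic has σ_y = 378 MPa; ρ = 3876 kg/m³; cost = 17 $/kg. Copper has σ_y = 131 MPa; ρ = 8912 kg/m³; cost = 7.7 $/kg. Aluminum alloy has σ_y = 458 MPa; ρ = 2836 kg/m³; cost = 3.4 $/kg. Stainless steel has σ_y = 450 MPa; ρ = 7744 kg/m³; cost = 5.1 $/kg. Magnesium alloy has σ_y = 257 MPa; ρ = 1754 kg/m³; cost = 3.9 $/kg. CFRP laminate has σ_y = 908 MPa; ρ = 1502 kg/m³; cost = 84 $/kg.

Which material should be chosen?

aluminum alloy

Per-candidate index values:
  aluminum alloy: M = 47.5 kN·m per $
  magnesium alloy: M = 37.6 kN·m per $
  stainless steel: M = 11.4 kN·m per $
  CFRP laminate: M = 7.20 kN·m per $
  alumina ceramic: M = 5.74 kN·m per $
  copper: M = 1.91 kN·m per $
The maximum is for aluminum alloy.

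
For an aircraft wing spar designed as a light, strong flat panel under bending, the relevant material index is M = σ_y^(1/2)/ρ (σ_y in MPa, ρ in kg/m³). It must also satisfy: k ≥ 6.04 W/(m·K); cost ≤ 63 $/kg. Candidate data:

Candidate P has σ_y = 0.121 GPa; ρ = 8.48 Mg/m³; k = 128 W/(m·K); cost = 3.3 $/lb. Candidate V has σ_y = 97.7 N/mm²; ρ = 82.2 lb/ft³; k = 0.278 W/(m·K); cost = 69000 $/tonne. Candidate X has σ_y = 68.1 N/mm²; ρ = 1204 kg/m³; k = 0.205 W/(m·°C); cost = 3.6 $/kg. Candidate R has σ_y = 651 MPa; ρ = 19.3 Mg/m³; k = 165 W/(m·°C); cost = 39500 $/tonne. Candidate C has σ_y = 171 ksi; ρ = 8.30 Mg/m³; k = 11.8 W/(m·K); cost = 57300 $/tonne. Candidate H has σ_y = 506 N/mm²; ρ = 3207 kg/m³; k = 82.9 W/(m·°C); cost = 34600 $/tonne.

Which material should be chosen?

candidate H

Screen on constraints: k ≥ 6.04 W/(m·K); cost ≤ 63 $/kg. Survivors: candidate P, candidate R, candidate C, candidate H.
Putting every candidate on a common basis:
  candidate P: σ_y = 121.0 MPa, ρ = 8480 kg/m³
  candidate R: σ_y = 651.0 MPa, ρ = 19300 kg/m³
  candidate C: σ_y = 1179 MPa, ρ = 8300 kg/m³
  candidate H: σ_y = 506.0 MPa, ρ = 3207 kg/m³
  candidate H: M = 7.01×10⁻³
  candidate C: M = 4.14×10⁻³
  candidate R: M = 1.32×10⁻³
  candidate P: M = 1.30×10⁻³
Candidate H ranks first.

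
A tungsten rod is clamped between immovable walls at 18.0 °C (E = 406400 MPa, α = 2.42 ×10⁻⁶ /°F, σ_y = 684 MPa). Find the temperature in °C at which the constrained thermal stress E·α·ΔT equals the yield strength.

E = 406400 MPa = 406.4 GPa.
α = 2.42×10⁻⁶/°F × 9/5 = 4.36×10⁻⁶/K.
E·α·ΔT = 684.0 MPa ⇒ ΔT = 684.0 / (406.4×10³ × 4.36×10⁻⁶) = 386.4 K.
T = 18.0 + 386.4 = 404.4 °C.

404 °C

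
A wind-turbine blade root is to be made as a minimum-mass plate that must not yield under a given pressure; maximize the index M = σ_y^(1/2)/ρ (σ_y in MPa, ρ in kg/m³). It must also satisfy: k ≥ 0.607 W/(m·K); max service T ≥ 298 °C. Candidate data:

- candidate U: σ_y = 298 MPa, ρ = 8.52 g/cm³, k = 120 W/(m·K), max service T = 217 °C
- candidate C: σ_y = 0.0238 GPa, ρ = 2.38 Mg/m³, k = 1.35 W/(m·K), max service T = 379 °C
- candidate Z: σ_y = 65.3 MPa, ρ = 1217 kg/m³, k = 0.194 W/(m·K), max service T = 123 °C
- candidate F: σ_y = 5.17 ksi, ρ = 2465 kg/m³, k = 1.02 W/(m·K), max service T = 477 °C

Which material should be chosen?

Screen on constraints: k ≥ 0.607 W/(m·K); max service T ≥ 298 °C. Survivors: candidate C, candidate F.
After converting to SI:
  candidate C: σ_y = 23.80 MPa, ρ = 2380 kg/m³
  candidate F: σ_y = 35.65 MPa, ρ = 2465 kg/m³
  candidate F: M = 2.42×10⁻³
  candidate C: M = 2.05×10⁻³
Candidate F has the largest M.

candidate F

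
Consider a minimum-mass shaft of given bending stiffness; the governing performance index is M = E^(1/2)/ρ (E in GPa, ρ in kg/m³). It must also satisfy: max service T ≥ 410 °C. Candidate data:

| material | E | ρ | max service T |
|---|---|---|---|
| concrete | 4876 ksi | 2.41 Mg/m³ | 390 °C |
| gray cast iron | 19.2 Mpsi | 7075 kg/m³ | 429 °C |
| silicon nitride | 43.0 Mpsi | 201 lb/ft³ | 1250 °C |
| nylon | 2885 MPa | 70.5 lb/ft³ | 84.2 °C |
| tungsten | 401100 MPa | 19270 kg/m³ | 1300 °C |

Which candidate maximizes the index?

silicon nitride

Screen on constraints: max service T ≥ 410 °C. Survivors: gray cast iron, silicon nitride, tungsten.
Convert each candidate to consistent units, then evaluate M:
  gray cast iron: E = 132.4 GPa, ρ = 7075 kg/m³
  silicon nitride: E = 296.5 GPa, ρ = 3220 kg/m³
  tungsten: E = 401.1 GPa, ρ = 19270 kg/m³
  silicon nitride: M = 5.35×10⁻³
  gray cast iron: M = 1.63×10⁻³
  tungsten: M = 1.04×10⁻³
The maximum is for silicon nitride.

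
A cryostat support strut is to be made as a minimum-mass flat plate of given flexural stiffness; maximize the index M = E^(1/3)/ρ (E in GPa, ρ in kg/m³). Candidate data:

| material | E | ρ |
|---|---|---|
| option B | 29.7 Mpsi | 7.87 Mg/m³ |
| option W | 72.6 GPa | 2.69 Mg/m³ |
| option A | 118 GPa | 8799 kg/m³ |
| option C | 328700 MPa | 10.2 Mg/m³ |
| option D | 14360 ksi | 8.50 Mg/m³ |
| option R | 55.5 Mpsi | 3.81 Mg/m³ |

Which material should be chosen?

option R

After converting to SI:
  option B: E = 204.8 GPa, ρ = 7870 kg/m³
  option W: E = 72.60 GPa, ρ = 2690 kg/m³
  option A: E = 118.0 GPa, ρ = 8799 kg/m³
  option C: E = 328.7 GPa, ρ = 10200 kg/m³
  option D: E = 99.01 GPa, ρ = 8500 kg/m³
  option R: E = 382.7 GPa, ρ = 3810 kg/m³
  option R: M = 1.91×10⁻³
  option W: M = 1.55×10⁻³
  option B: M = 0.749×10⁻³
  option C: M = 0.677×10⁻³
  option A: M = 0.557×10⁻³
  option D: M = 0.544×10⁻³
Option R has the largest M.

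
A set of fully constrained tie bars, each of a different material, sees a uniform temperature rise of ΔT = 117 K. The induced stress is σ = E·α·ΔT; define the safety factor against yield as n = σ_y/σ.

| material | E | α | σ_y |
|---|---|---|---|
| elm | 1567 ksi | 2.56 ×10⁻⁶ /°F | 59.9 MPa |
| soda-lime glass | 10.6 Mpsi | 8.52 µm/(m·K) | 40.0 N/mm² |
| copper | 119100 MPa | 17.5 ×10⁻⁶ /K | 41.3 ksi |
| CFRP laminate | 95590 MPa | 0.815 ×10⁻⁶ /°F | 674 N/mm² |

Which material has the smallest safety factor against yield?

soda-lime glass

In consistent units (E in GPa, α in ×10⁻⁶/K, σ_y in MPa):
  elm: E = 10.80, α = 4.61, σ_y = 59.90 → σ = 5.82 MPa, n = 10.3
  soda-lime glass: E = 73.08, α = 8.52, σ_y = 40.00 → σ = 72.9 MPa, n = 0.549
  copper: E = 119.1, α = 17.5, σ_y = 284.8 → σ = 244 MPa, n = 1.17
  CFRP laminate: E = 95.59, α = 1.47, σ_y = 674.0 → σ = 16.4 MPa, n = 41.1
Smallest n: soda-lime glass with n = 0.549.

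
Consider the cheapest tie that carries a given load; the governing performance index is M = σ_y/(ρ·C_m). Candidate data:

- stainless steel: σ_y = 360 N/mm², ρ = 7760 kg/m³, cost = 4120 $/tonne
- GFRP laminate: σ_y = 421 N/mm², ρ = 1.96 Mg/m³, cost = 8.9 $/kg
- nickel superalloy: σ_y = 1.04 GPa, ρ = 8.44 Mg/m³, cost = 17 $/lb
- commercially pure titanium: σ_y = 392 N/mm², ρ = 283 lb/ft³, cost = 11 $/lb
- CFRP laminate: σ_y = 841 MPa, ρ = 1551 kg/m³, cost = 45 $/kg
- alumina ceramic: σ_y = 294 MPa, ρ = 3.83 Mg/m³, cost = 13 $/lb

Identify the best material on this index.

Putting every candidate on a common basis:
  stainless steel: σ_y = 360.0 MPa, ρ = 7760 kg/m³, cost = 4.120 $/kg
  GFRP laminate: σ_y = 421.0 MPa, ρ = 1960 kg/m³, cost = 8.900 $/kg
  nickel superalloy: σ_y = 1040 MPa, ρ = 8440 kg/m³, cost = 37.48 $/kg
  commercially pure titanium: σ_y = 392.0 MPa, ρ = 4533 kg/m³, cost = 24.25 $/kg
  CFRP laminate: σ_y = 841.0 MPa, ρ = 1551 kg/m³, cost = 45.00 $/kg
  alumina ceramic: σ_y = 294.0 MPa, ρ = 3830 kg/m³, cost = 28.66 $/kg
  GFRP laminate: M = 24.1 kN·m per $
  CFRP laminate: M = 12.0 kN·m per $
  stainless steel: M = 11.3 kN·m per $
  commercially pure titanium: M = 3.57 kN·m per $
  nickel superalloy: M = 3.29 kN·m per $
  alumina ceramic: M = 2.68 kN·m per $
GFRP laminate has the largest M.

GFRP laminate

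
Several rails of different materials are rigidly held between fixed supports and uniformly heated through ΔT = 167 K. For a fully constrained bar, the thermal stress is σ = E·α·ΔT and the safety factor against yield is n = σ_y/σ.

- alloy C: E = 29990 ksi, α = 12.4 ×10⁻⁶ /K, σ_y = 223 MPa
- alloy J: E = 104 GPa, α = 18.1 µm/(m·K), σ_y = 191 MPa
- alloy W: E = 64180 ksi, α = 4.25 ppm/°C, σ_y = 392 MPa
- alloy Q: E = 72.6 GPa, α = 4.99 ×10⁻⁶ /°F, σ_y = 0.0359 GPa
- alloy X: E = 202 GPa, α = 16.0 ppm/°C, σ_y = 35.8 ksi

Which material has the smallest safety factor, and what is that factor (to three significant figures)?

alloy Q, n = 0.330

With everything in SI (GPa, ×10⁻⁶/K, MPa):
  alloy C: E = 206.8, α = 12.4, σ_y = 223.0 → σ = 428 MPa, n = 0.521
  alloy J: E = 104.0, α = 18.1, σ_y = 191.0 → σ = 314 MPa, n = 0.608
  alloy W: E = 442.5, α = 4.25, σ_y = 392.0 → σ = 314 MPa, n = 1.25
  alloy Q: E = 72.60, α = 8.98, σ_y = 35.90 → σ = 109 MPa, n = 0.330
  alloy X: E = 202.0, α = 16.0, σ_y = 246.8 → σ = 540 MPa, n = 0.457
The minimum is alloy Q at n = 0.330.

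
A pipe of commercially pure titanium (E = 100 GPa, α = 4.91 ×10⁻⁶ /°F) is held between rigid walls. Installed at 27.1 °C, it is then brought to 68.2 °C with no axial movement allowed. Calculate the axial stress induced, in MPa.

36.3 MPa

α = 4.91×10⁻⁶/°F × 9/5 = 8.84×10⁻⁶/K.
ΔT = 41.10 K. Constrained thermal stress σ = E·α·ΔT = 100.0×10³ MPa × 8.84×10⁻⁶ × 41.10 = 36.3 MPa (compressive).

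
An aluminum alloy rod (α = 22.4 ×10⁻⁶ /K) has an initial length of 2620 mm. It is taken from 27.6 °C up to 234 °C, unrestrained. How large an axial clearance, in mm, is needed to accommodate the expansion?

ΔT = 234 − 27.6 = 206.4 K.
ΔL = α·L₀·ΔT = 22.4×10⁻⁶ × 2620 mm × 206.4 K = 12.1 mm.

12.1 mm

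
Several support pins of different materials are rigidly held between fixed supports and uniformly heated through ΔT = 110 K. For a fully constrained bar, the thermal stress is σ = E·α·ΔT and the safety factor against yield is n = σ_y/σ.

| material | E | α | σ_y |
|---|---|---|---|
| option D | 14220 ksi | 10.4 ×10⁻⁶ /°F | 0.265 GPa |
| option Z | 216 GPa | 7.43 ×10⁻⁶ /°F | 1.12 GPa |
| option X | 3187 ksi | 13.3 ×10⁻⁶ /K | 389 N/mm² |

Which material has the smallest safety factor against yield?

option D

In consistent units (E in GPa, α in ×10⁻⁶/K, σ_y in MPa):
  option D: E = 98.04, α = 18.7, σ_y = 265.0 → σ = 202 MPa, n = 1.31
  option Z: E = 216.0, α = 13.4, σ_y = 1120 → σ = 318 MPa, n = 3.52
  option X: E = 21.97, α = 13.3, σ_y = 389.0 → σ = 32.1 MPa, n = 12.1
Smallest n: option D with n = 1.31.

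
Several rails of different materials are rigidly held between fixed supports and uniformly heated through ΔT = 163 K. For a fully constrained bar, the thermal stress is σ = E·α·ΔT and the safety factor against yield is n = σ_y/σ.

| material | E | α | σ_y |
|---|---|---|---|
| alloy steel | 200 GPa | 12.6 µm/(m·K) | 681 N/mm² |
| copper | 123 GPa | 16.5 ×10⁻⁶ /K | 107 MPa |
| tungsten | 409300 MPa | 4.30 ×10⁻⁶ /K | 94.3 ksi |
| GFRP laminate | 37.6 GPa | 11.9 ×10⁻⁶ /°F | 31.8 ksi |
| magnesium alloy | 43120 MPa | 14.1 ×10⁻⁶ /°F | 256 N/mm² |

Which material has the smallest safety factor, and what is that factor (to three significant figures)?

Converting E to GPa, α to ×10⁻⁶/K, σ_y to MPa, then σ and n for each:
  alloy steel: E = 200.0, α = 12.6, σ_y = 681.0 → σ = 411 MPa, n = 1.66
  copper: E = 123.0, α = 16.5, σ_y = 107.0 → σ = 331 MPa, n = 0.323
  tungsten: E = 409.3, α = 4.30, σ_y = 650.2 → σ = 287 MPa, n = 2.27
  GFRP laminate: E = 37.60, α = 21.4, σ_y = 219.3 → σ = 131 MPa, n = 1.67
  magnesium alloy: E = 43.12, α = 25.4, σ_y = 256.0 → σ = 178 MPa, n = 1.44
Smallest n: copper with n = 0.323.

copper, n = 0.323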